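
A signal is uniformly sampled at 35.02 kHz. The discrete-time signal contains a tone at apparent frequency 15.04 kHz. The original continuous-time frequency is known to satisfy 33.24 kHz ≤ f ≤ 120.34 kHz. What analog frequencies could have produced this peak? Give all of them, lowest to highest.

50.06 kHz, 55 kHz, 85.08 kHz, 90.02 kHz, 120.1 kHz

Frequencies that alias to 15.04 kHz are k·fs ± 15.04 kHz for integer k ≥ 0.
k=0: 15.04 kHz.
k=1: 19.98 kHz, 50.06 kHz.
k=2: 55 kHz, 85.08 kHz.
k=3: 90.02 kHz, 120.1 kHz.
k=4: 125.04 kHz, 155.12 kHz.
Within [33.24 kHz, 120.34 kHz]: 50.06 kHz, 55 kHz, 85.08 kHz, 90.02 kHz, 120.1 kHz.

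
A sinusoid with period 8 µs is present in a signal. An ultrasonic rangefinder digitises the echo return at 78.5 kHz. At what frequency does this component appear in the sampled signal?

32 kHz

T = 8 µs → f = 1/T = 125 kHz.
125 kHz mod fs = 46.5 kHz.
46.5 kHz > fs/2 = 39.25 kHz, folds to fs − 46.5 kHz = 32 kHz.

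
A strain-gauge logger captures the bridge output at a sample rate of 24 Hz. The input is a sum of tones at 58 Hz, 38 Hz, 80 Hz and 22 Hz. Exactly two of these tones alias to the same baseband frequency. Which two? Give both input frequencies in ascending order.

38 Hz, 58 Hz

fs/2 = 12 Hz.
58 Hz mod fs = 10 Hz.
10 Hz ≤ fs/2 = 12 Hz, appears at 10 Hz.
38 Hz mod fs = 14 Hz.
14 Hz > fs/2 = 12 Hz, folds to fs − 14 Hz = 10 Hz.
80 Hz mod fs = 8 Hz.
8 Hz ≤ fs/2 = 12 Hz, appears at 8 Hz.
22 Hz > fs/2 = 12 Hz, folds to fs − 22 Hz = 2 Hz.
38 Hz and 58 Hz both map to 10 Hz.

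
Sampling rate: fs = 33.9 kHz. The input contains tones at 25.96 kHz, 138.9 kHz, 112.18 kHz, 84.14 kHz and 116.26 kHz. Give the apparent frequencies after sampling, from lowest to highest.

fs/2 = 16.95 kHz.
25.96 kHz > fs/2 = 16.95 kHz, folds to fs − 25.96 kHz = 7.94 kHz.
138.9 kHz mod fs = 3.3 kHz.
3.3 kHz ≤ fs/2 = 16.95 kHz, appears at 3.3 kHz.
112.18 kHz mod fs = 10.48 kHz.
10.48 kHz ≤ fs/2 = 16.95 kHz, appears at 10.48 kHz.
84.14 kHz mod fs = 16.34 kHz.
16.34 kHz ≤ fs/2 = 16.95 kHz, appears at 16.34 kHz.
116.26 kHz mod fs = 14.56 kHz.
14.56 kHz ≤ fs/2 = 16.95 kHz, appears at 14.56 kHz.
Distinct values: {3.3 kHz, 7.94 kHz, 10.48 kHz, 14.56 kHz, 16.34 kHz}.

3.3 kHz, 7.94 kHz, 10.48 kHz, 14.56 kHz, 16.34 kHz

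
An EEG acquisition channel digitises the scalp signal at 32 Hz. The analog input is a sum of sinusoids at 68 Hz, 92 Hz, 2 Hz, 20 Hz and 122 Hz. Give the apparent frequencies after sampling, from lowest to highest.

2 Hz, 4 Hz, 6 Hz, 12 Hz

fs/2 = 16 Hz.
68 Hz mod fs = 4 Hz.
4 Hz ≤ fs/2 = 16 Hz, appears at 4 Hz.
92 Hz mod fs = 28 Hz.
28 Hz > fs/2 = 16 Hz, folds to fs − 28 Hz = 4 Hz.
2 Hz ≤ fs/2 = 16 Hz, passes unchanged.
20 Hz > fs/2 = 16 Hz, folds to fs − 20 Hz = 12 Hz.
122 Hz mod fs = 26 Hz.
26 Hz > fs/2 = 16 Hz, folds to fs − 26 Hz = 6 Hz.
Distinct values: {2 Hz, 4 Hz, 6 Hz, 12 Hz}.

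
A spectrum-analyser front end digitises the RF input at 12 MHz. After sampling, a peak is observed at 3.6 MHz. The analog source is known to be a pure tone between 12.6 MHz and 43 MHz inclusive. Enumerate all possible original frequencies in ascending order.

Frequencies that alias to 3.6 MHz are k·fs ± 3.6 MHz for integer k ≥ 0.
k=0: 3.6 MHz.
k=1: 8.4 MHz, 15.6 MHz.
k=2: 20.4 MHz, 27.6 MHz.
k=3: 32.4 MHz, 39.6 MHz.
k=4: 44.4 MHz, 51.6 MHz.
Within [12.6 MHz, 43 MHz]: 15.6 MHz, 20.4 MHz, 27.6 MHz, 32.4 MHz, 39.6 MHz.

15.6 MHz, 20.4 MHz, 27.6 MHz, 32.4 MHz, 39.6 MHz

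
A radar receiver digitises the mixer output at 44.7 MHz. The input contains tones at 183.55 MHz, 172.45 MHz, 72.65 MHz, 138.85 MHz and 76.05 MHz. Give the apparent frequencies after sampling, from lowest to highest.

4.75 MHz, 6.35 MHz, 13.35 MHz, 16.75 MHz

fs/2 = 22.35 MHz.
183.55 MHz mod fs = 4.75 MHz.
4.75 MHz ≤ fs/2 = 22.35 MHz, appears at 4.75 MHz.
172.45 MHz mod fs = 38.35 MHz.
38.35 MHz > fs/2 = 22.35 MHz, folds to fs − 38.35 MHz = 6.35 MHz.
72.65 MHz mod fs = 27.95 MHz.
27.95 MHz > fs/2 = 22.35 MHz, folds to fs − 27.95 MHz = 16.75 MHz.
138.85 MHz mod fs = 4.75 MHz.
4.75 MHz ≤ fs/2 = 22.35 MHz, appears at 4.75 MHz.
76.05 MHz mod fs = 31.35 MHz.
31.35 MHz > fs/2 = 22.35 MHz, folds to fs − 31.35 MHz = 13.35 MHz.
Distinct values: {4.75 MHz, 6.35 MHz, 13.35 MHz, 16.75 MHz}.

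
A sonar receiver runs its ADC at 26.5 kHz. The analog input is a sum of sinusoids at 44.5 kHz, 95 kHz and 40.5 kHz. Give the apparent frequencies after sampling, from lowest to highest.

8.5 kHz, 11 kHz, 12.5 kHz

fs/2 = 13.25 kHz.
44.5 kHz mod fs = 18 kHz.
18 kHz > fs/2 = 13.25 kHz, folds to fs − 18 kHz = 8.5 kHz.
95 kHz mod fs = 15.5 kHz.
15.5 kHz > fs/2 = 13.25 kHz, folds to fs − 15.5 kHz = 11 kHz.
40.5 kHz mod fs = 14 kHz.
14 kHz > fs/2 = 13.25 kHz, folds to fs − 14 kHz = 12.5 kHz.
Distinct values: {8.5 kHz, 11 kHz, 12.5 kHz}.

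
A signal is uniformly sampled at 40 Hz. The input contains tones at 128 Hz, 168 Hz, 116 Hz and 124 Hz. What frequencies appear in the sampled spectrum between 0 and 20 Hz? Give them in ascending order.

fs/2 = 20 Hz.
128 Hz mod fs = 8 Hz.
8 Hz ≤ fs/2 = 20 Hz, appears at 8 Hz.
168 Hz mod fs = 8 Hz.
8 Hz ≤ fs/2 = 20 Hz, appears at 8 Hz.
116 Hz mod fs = 36 Hz.
36 Hz > fs/2 = 20 Hz, folds to fs − 36 Hz = 4 Hz.
124 Hz mod fs = 4 Hz.
4 Hz ≤ fs/2 = 20 Hz, appears at 4 Hz.
Distinct values: {4 Hz, 8 Hz}.

4 Hz, 8 Hz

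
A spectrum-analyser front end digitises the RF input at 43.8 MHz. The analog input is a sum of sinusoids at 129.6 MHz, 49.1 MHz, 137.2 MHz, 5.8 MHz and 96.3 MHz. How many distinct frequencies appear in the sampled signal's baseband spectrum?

fs/2 = 21.9 MHz.
129.6 MHz mod fs = 42 MHz.
42 MHz > fs/2 = 21.9 MHz, folds to fs − 42 MHz = 1.8 MHz.
49.1 MHz mod fs = 5.3 MHz.
5.3 MHz ≤ fs/2 = 21.9 MHz, appears at 5.3 MHz.
137.2 MHz mod fs = 5.8 MHz.
5.8 MHz ≤ fs/2 = 21.9 MHz, appears at 5.8 MHz.
5.8 MHz ≤ fs/2 = 21.9 MHz, passes unchanged.
96.3 MHz mod fs = 8.7 MHz.
8.7 MHz ≤ fs/2 = 21.9 MHz, appears at 8.7 MHz.
Distinct values: {1.8 MHz, 5.3 MHz, 5.8 MHz, 8.7 MHz} → 4.

4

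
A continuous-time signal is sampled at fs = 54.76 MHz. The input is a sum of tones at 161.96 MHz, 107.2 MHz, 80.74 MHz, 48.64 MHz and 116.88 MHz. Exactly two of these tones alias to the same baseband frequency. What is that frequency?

2.32 MHz

fs/2 = 27.38 MHz.
161.96 MHz mod fs = 52.44 MHz.
52.44 MHz > fs/2 = 27.38 MHz, folds to fs − 52.44 MHz = 2.32 MHz.
107.2 MHz mod fs = 52.44 MHz.
52.44 MHz > fs/2 = 27.38 MHz, folds to fs − 52.44 MHz = 2.32 MHz.
80.74 MHz mod fs = 25.98 MHz.
25.98 MHz ≤ fs/2 = 27.38 MHz, appears at 25.98 MHz.
48.64 MHz > fs/2 = 27.38 MHz, folds to fs − 48.64 MHz = 6.12 MHz.
116.88 MHz mod fs = 7.36 MHz.
7.36 MHz ≤ fs/2 = 27.38 MHz, appears at 7.36 MHz.
107.2 MHz and 161.96 MHz both map to 2.32 MHz.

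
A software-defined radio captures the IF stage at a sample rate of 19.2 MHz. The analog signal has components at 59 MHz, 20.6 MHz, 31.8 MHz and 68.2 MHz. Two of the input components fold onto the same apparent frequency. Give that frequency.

fs/2 = 9.6 MHz.
59 MHz mod fs = 1.4 MHz.
1.4 MHz ≤ fs/2 = 9.6 MHz, appears at 1.4 MHz.
20.6 MHz mod fs = 1.4 MHz.
1.4 MHz ≤ fs/2 = 9.6 MHz, appears at 1.4 MHz.
31.8 MHz mod fs = 12.6 MHz.
12.6 MHz > fs/2 = 9.6 MHz, folds to fs − 12.6 MHz = 6.6 MHz.
68.2 MHz mod fs = 10.6 MHz.
10.6 MHz > fs/2 = 9.6 MHz, folds to fs − 10.6 MHz = 8.6 MHz.
20.6 MHz and 59 MHz both map to 1.4 MHz.

1.4 MHz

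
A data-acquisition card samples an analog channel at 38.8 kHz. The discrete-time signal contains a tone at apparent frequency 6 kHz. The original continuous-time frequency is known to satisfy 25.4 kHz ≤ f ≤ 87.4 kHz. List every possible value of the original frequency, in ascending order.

32.8 kHz, 44.8 kHz, 71.6 kHz, 83.6 kHz

Frequencies that alias to 6 kHz are k·fs ± 6 kHz for integer k ≥ 0.
k=0: 6 kHz.
k=1: 32.8 kHz, 44.8 kHz.
k=2: 71.6 kHz, 83.6 kHz.
k=3: 110.4 kHz, 122.4 kHz.
Within [25.4 kHz, 87.4 kHz]: 32.8 kHz, 44.8 kHz, 71.6 kHz, 83.6 kHz.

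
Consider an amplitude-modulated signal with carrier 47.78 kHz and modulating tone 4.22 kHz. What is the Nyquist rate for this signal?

AM sidebands sit at fc ± fm = 43.56 kHz and 52 kHz.
Highest-frequency component: 52 kHz.
Nyquist rate = 2 × 52 kHz = 104 kHz.

104 kHz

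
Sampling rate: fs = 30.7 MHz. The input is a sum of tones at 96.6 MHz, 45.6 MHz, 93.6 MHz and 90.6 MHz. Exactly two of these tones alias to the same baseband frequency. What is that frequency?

fs/2 = 15.35 MHz.
96.6 MHz mod fs = 4.5 MHz.
4.5 MHz ≤ fs/2 = 15.35 MHz, appears at 4.5 MHz.
45.6 MHz mod fs = 14.9 MHz.
14.9 MHz ≤ fs/2 = 15.35 MHz, appears at 14.9 MHz.
93.6 MHz mod fs = 1.5 MHz.
1.5 MHz ≤ fs/2 = 15.35 MHz, appears at 1.5 MHz.
90.6 MHz mod fs = 29.2 MHz.
29.2 MHz > fs/2 = 15.35 MHz, folds to fs − 29.2 MHz = 1.5 MHz.
90.6 MHz and 93.6 MHz both map to 1.5 MHz.

1.5 MHz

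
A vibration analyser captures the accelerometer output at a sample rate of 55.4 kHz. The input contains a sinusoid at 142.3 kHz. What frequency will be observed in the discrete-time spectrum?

142.3 kHz mod fs = 31.5 kHz.
31.5 kHz > fs/2 = 27.7 kHz, folds to fs − 31.5 kHz = 23.9 kHz.

23.9 kHz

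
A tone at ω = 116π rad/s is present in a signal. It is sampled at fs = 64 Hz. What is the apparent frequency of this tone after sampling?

6 Hz

ω = 116π rad/s → f = ω/(2π) = 58 Hz.
58 Hz > fs/2 = 32 Hz, folds to fs − 58 Hz = 6 Hz.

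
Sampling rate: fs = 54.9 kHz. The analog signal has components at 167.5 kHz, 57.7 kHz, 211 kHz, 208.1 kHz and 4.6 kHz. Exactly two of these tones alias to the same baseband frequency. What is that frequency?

fs/2 = 27.45 kHz.
167.5 kHz mod fs = 2.8 kHz.
2.8 kHz ≤ fs/2 = 27.45 kHz, appears at 2.8 kHz.
57.7 kHz mod fs = 2.8 kHz.
2.8 kHz ≤ fs/2 = 27.45 kHz, appears at 2.8 kHz.
211 kHz mod fs = 46.3 kHz.
46.3 kHz > fs/2 = 27.45 kHz, folds to fs − 46.3 kHz = 8.6 kHz.
208.1 kHz mod fs = 43.4 kHz.
43.4 kHz > fs/2 = 27.45 kHz, folds to fs − 43.4 kHz = 11.5 kHz.
4.6 kHz ≤ fs/2 = 27.45 kHz, passes unchanged.
57.7 kHz and 167.5 kHz both map to 2.8 kHz.

2.8 kHz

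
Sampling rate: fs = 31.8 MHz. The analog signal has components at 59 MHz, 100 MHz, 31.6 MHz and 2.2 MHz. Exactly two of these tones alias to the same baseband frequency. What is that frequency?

4.6 MHz

fs/2 = 15.9 MHz.
59 MHz mod fs = 27.2 MHz.
27.2 MHz > fs/2 = 15.9 MHz, folds to fs − 27.2 MHz = 4.6 MHz.
100 MHz mod fs = 4.6 MHz.
4.6 MHz ≤ fs/2 = 15.9 MHz, appears at 4.6 MHz.
31.6 MHz > fs/2 = 15.9 MHz, folds to fs − 31.6 MHz = 0.2 MHz.
2.2 MHz ≤ fs/2 = 15.9 MHz, passes unchanged.
59 MHz and 100 MHz both map to 4.6 MHz.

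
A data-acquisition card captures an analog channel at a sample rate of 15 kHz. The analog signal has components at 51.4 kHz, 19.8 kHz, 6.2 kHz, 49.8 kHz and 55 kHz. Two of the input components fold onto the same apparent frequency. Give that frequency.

fs/2 = 7.5 kHz.
51.4 kHz mod fs = 6.4 kHz.
6.4 kHz ≤ fs/2 = 7.5 kHz, appears at 6.4 kHz.
19.8 kHz mod fs = 4.8 kHz.
4.8 kHz ≤ fs/2 = 7.5 kHz, appears at 4.8 kHz.
6.2 kHz ≤ fs/2 = 7.5 kHz, passes unchanged.
49.8 kHz mod fs = 4.8 kHz.
4.8 kHz ≤ fs/2 = 7.5 kHz, appears at 4.8 kHz.
55 kHz mod fs = 10 kHz.
10 kHz > fs/2 = 7.5 kHz, folds to fs − 10 kHz = 5 kHz.
19.8 kHz and 49.8 kHz both map to 4.8 kHz.

4.8 kHz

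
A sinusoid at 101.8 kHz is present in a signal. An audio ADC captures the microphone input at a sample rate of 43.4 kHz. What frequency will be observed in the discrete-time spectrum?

101.8 kHz mod fs = 15 kHz.
15 kHz ≤ fs/2 = 21.7 kHz, appears at 15 kHz.

15 kHz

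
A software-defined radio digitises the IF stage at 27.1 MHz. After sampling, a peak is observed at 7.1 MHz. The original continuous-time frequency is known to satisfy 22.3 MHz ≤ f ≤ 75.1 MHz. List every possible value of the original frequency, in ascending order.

34.2 MHz, 47.1 MHz, 61.3 MHz, 74.2 MHz

Frequencies that alias to 7.1 MHz are k·fs ± 7.1 MHz for integer k ≥ 0.
k=0: 7.1 MHz.
k=1: 20 MHz, 34.2 MHz.
k=2: 47.1 MHz, 61.3 MHz.
k=3: 74.2 MHz, 88.4 MHz.
k=4: 101.3 MHz, 115.5 MHz.
Within [22.3 MHz, 75.1 MHz]: 34.2 MHz, 47.1 MHz, 61.3 MHz, 74.2 MHz.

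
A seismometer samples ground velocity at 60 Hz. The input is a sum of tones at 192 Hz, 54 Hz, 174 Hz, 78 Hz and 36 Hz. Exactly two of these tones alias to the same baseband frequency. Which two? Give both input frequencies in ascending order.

fs/2 = 30 Hz.
192 Hz mod fs = 12 Hz.
12 Hz ≤ fs/2 = 30 Hz, appears at 12 Hz.
54 Hz > fs/2 = 30 Hz, folds to fs − 54 Hz = 6 Hz.
174 Hz mod fs = 54 Hz.
54 Hz > fs/2 = 30 Hz, folds to fs − 54 Hz = 6 Hz.
78 Hz mod fs = 18 Hz.
18 Hz ≤ fs/2 = 30 Hz, appears at 18 Hz.
36 Hz > fs/2 = 30 Hz, folds to fs − 36 Hz = 24 Hz.
54 Hz and 174 Hz both map to 6 Hz.

54 Hz, 174 Hz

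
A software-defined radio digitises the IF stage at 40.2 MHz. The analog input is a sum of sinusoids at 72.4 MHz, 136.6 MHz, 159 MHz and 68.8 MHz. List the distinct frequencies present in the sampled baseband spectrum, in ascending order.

fs/2 = 20.1 MHz.
72.4 MHz mod fs = 32.2 MHz.
32.2 MHz > fs/2 = 20.1 MHz, folds to fs − 32.2 MHz = 8 MHz.
136.6 MHz mod fs = 16 MHz.
16 MHz ≤ fs/2 = 20.1 MHz, appears at 16 MHz.
159 MHz mod fs = 38.4 MHz.
38.4 MHz > fs/2 = 20.1 MHz, folds to fs − 38.4 MHz = 1.8 MHz.
68.8 MHz mod fs = 28.6 MHz.
28.6 MHz > fs/2 = 20.1 MHz, folds to fs − 28.6 MHz = 11.6 MHz.
Distinct values: {1.8 MHz, 8 MHz, 11.6 MHz, 16 MHz}.

1.8 MHz, 8 MHz, 11.6 MHz, 16 MHz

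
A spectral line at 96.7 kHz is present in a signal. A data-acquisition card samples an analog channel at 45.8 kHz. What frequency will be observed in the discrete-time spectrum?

96.7 kHz mod fs = 5.1 kHz.
5.1 kHz ≤ fs/2 = 22.9 kHz, appears at 5.1 kHz.

5.1 kHz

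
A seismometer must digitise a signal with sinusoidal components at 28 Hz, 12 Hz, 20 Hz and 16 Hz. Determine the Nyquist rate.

Highest-frequency component: 28 Hz.
Nyquist rate = 2 × 28 Hz = 56 Hz.

56 Hz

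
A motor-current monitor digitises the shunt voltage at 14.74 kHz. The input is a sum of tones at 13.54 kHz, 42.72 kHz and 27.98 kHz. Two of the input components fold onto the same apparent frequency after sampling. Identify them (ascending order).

27.98 kHz, 42.72 kHz

fs/2 = 7.37 kHz.
13.54 kHz > fs/2 = 7.37 kHz, folds to fs − 13.54 kHz = 1.2 kHz.
42.72 kHz mod fs = 13.24 kHz.
13.24 kHz > fs/2 = 7.37 kHz, folds to fs − 13.24 kHz = 1.5 kHz.
27.98 kHz mod fs = 13.24 kHz.
13.24 kHz > fs/2 = 7.37 kHz, folds to fs − 13.24 kHz = 1.5 kHz.
27.98 kHz and 42.72 kHz both map to 1.5 kHz.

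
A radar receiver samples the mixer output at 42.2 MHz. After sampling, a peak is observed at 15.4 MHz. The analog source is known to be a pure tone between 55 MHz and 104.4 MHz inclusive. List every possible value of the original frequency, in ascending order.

57.6 MHz, 69 MHz, 99.8 MHz

Frequencies that alias to 15.4 MHz are k·fs ± 15.4 MHz for integer k ≥ 0.
k=0: 15.4 MHz.
k=1: 26.8 MHz, 57.6 MHz.
k=2: 69 MHz, 99.8 MHz.
k=3: 111.2 MHz, 142 MHz.
Within [55 MHz, 104.4 MHz]: 57.6 MHz, 69 MHz, 99.8 MHz.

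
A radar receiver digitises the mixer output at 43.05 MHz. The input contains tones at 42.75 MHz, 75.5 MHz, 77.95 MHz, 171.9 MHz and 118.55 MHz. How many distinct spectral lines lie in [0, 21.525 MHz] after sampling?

fs/2 = 21.525 MHz.
42.75 MHz > fs/2 = 21.525 MHz, folds to fs − 42.75 MHz = 0.3 MHz.
75.5 MHz mod fs = 32.45 MHz.
32.45 MHz > fs/2 = 21.525 MHz, folds to fs − 32.45 MHz = 10.6 MHz.
77.95 MHz mod fs = 34.9 MHz.
34.9 MHz > fs/2 = 21.525 MHz, folds to fs − 34.9 MHz = 8.15 MHz.
171.9 MHz mod fs = 42.75 MHz.
42.75 MHz > fs/2 = 21.525 MHz, folds to fs − 42.75 MHz = 0.3 MHz.
118.55 MHz mod fs = 32.45 MHz.
32.45 MHz > fs/2 = 21.525 MHz, folds to fs − 32.45 MHz = 10.6 MHz.
Distinct values: {0.3 MHz, 8.15 MHz, 10.6 MHz} → 3.

3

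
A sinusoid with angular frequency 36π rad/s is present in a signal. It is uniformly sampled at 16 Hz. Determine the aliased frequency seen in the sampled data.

2 Hz

ω = 36π rad/s → f = ω/(2π) = 18 Hz.
18 Hz mod fs = 2 Hz.
2 Hz ≤ fs/2 = 8 Hz, appears at 2 Hz.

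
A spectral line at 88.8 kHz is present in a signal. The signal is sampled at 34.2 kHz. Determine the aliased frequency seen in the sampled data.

88.8 kHz mod fs = 20.4 kHz.
20.4 kHz > fs/2 = 17.1 kHz, folds to fs − 20.4 kHz = 13.8 kHz.

13.8 kHz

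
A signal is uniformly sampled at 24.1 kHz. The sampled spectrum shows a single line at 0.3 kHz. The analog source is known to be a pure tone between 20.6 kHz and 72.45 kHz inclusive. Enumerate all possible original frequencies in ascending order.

23.8 kHz, 24.4 kHz, 47.9 kHz, 48.5 kHz, 72 kHz

Frequencies that alias to 0.3 kHz are k·fs ± 0.3 kHz for integer k ≥ 0.
k=0: 0.3 kHz.
k=1: 23.8 kHz, 24.4 kHz.
k=2: 47.9 kHz, 48.5 kHz.
k=3: 72 kHz, 72.6 kHz.
k=4: 96.1 kHz, 96.7 kHz.
Within [20.6 kHz, 72.45 kHz]: 23.8 kHz, 24.4 kHz, 47.9 kHz, 48.5 kHz, 72 kHz.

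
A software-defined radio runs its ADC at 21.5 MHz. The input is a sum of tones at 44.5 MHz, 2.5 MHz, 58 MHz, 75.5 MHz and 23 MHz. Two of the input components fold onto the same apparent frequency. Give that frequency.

fs/2 = 10.75 MHz.
44.5 MHz mod fs = 1.5 MHz.
1.5 MHz ≤ fs/2 = 10.75 MHz, appears at 1.5 MHz.
2.5 MHz ≤ fs/2 = 10.75 MHz, passes unchanged.
58 MHz mod fs = 15 MHz.
15 MHz > fs/2 = 10.75 MHz, folds to fs − 15 MHz = 6.5 MHz.
75.5 MHz mod fs = 11 MHz.
11 MHz > fs/2 = 10.75 MHz, folds to fs − 11 MHz = 10.5 MHz.
23 MHz mod fs = 1.5 MHz.
1.5 MHz ≤ fs/2 = 10.75 MHz, appears at 1.5 MHz.
23 MHz and 44.5 MHz both map to 1.5 MHz.

1.5 MHz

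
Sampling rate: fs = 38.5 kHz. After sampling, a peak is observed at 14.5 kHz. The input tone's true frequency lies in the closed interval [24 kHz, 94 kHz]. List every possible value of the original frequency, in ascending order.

24 kHz, 53 kHz, 62.5 kHz, 91.5 kHz

Frequencies that alias to 14.5 kHz are k·fs ± 14.5 kHz for integer k ≥ 0.
k=0: 14.5 kHz.
k=1: 24 kHz, 53 kHz.
k=2: 62.5 kHz, 91.5 kHz.
k=3: 101 kHz, 130 kHz.
Within [24 kHz, 94 kHz]: 24 kHz, 53 kHz, 62.5 kHz, 91.5 kHz.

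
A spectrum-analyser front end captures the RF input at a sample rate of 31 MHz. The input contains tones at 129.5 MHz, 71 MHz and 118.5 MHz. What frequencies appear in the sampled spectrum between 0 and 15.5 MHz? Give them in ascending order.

5.5 MHz, 9 MHz

fs/2 = 15.5 MHz.
129.5 MHz mod fs = 5.5 MHz.
5.5 MHz ≤ fs/2 = 15.5 MHz, appears at 5.5 MHz.
71 MHz mod fs = 9 MHz.
9 MHz ≤ fs/2 = 15.5 MHz, appears at 9 MHz.
118.5 MHz mod fs = 25.5 MHz.
25.5 MHz > fs/2 = 15.5 MHz, folds to fs − 25.5 MHz = 5.5 MHz.
Distinct values: {5.5 MHz, 9 MHz}.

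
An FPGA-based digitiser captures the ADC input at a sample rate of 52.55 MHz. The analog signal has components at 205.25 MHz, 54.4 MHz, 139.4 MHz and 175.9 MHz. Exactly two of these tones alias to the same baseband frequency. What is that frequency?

fs/2 = 26.275 MHz.
205.25 MHz mod fs = 47.6 MHz.
47.6 MHz > fs/2 = 26.275 MHz, folds to fs − 47.6 MHz = 4.95 MHz.
54.4 MHz mod fs = 1.85 MHz.
1.85 MHz ≤ fs/2 = 26.275 MHz, appears at 1.85 MHz.
139.4 MHz mod fs = 34.3 MHz.
34.3 MHz > fs/2 = 26.275 MHz, folds to fs − 34.3 MHz = 18.25 MHz.
175.9 MHz mod fs = 18.25 MHz.
18.25 MHz ≤ fs/2 = 26.275 MHz, appears at 18.25 MHz.
139.4 MHz and 175.9 MHz both map to 18.25 MHz.

18.25 MHz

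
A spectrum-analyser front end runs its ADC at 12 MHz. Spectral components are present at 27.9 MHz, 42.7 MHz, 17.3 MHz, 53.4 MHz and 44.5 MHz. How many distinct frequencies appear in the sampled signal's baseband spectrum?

4

fs/2 = 6 MHz.
27.9 MHz mod fs = 3.9 MHz.
3.9 MHz ≤ fs/2 = 6 MHz, appears at 3.9 MHz.
42.7 MHz mod fs = 6.7 MHz.
6.7 MHz > fs/2 = 6 MHz, folds to fs − 6.7 MHz = 5.3 MHz.
17.3 MHz mod fs = 5.3 MHz.
5.3 MHz ≤ fs/2 = 6 MHz, appears at 5.3 MHz.
53.4 MHz mod fs = 5.4 MHz.
5.4 MHz ≤ fs/2 = 6 MHz, appears at 5.4 MHz.
44.5 MHz mod fs = 8.5 MHz.
8.5 MHz > fs/2 = 6 MHz, folds to fs − 8.5 MHz = 3.5 MHz.
Distinct values: {3.5 MHz, 3.9 MHz, 5.3 MHz, 5.4 MHz} → 4.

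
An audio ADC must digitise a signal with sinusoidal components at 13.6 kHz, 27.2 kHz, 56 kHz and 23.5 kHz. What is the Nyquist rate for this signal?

Highest-frequency component: 56 kHz.
Nyquist rate = 2 × 56 kHz = 112 kHz.

112 kHz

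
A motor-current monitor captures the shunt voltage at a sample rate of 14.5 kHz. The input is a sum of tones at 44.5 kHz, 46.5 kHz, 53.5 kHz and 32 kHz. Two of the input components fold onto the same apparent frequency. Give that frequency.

3 kHz

fs/2 = 7.25 kHz.
44.5 kHz mod fs = 1 kHz.
1 kHz ≤ fs/2 = 7.25 kHz, appears at 1 kHz.
46.5 kHz mod fs = 3 kHz.
3 kHz ≤ fs/2 = 7.25 kHz, appears at 3 kHz.
53.5 kHz mod fs = 10 kHz.
10 kHz > fs/2 = 7.25 kHz, folds to fs − 10 kHz = 4.5 kHz.
32 kHz mod fs = 3 kHz.
3 kHz ≤ fs/2 = 7.25 kHz, appears at 3 kHz.
32 kHz and 46.5 kHz both map to 3 kHz.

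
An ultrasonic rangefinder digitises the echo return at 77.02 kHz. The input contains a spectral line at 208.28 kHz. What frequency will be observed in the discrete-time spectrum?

22.78 kHz

208.28 kHz mod fs = 54.24 kHz.
54.24 kHz > fs/2 = 38.51 kHz, folds to fs − 54.24 kHz = 22.78 kHz.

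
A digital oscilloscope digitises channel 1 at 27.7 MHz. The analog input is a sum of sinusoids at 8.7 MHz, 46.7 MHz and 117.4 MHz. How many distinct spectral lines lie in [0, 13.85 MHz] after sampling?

fs/2 = 13.85 MHz.
8.7 MHz ≤ fs/2 = 13.85 MHz, passes unchanged.
46.7 MHz mod fs = 19 MHz.
19 MHz > fs/2 = 13.85 MHz, folds to fs − 19 MHz = 8.7 MHz.
117.4 MHz mod fs = 6.6 MHz.
6.6 MHz ≤ fs/2 = 13.85 MHz, appears at 6.6 MHz.
Distinct values: {6.6 MHz, 8.7 MHz} → 2.

2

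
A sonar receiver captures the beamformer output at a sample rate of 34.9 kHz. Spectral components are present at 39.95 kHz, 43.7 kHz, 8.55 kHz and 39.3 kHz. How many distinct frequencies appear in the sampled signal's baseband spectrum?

4

fs/2 = 17.45 kHz.
39.95 kHz mod fs = 5.05 kHz.
5.05 kHz ≤ fs/2 = 17.45 kHz, appears at 5.05 kHz.
43.7 kHz mod fs = 8.8 kHz.
8.8 kHz ≤ fs/2 = 17.45 kHz, appears at 8.8 kHz.
8.55 kHz ≤ fs/2 = 17.45 kHz, passes unchanged.
39.3 kHz mod fs = 4.4 kHz.
4.4 kHz ≤ fs/2 = 17.45 kHz, appears at 4.4 kHz.
Distinct values: {4.4 kHz, 5.05 kHz, 8.55 kHz, 8.8 kHz} → 4.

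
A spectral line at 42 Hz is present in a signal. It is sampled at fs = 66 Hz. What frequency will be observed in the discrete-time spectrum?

24 Hz

42 Hz > fs/2 = 33 Hz, folds to fs − 42 Hz = 24 Hz.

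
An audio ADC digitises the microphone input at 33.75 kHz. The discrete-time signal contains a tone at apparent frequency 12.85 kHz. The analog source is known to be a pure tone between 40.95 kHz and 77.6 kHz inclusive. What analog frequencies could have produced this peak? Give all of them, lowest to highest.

Frequencies that alias to 12.85 kHz are k·fs ± 12.85 kHz for integer k ≥ 0.
k=0: 12.85 kHz.
k=1: 20.9 kHz, 46.6 kHz.
k=2: 54.65 kHz, 80.35 kHz.
k=3: 88.4 kHz, 114.1 kHz.
Within [40.95 kHz, 77.6 kHz]: 46.6 kHz, 54.65 kHz.

46.6 kHz, 54.65 kHz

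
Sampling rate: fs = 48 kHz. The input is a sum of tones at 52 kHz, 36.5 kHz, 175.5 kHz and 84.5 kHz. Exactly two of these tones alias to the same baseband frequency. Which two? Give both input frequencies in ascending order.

36.5 kHz, 84.5 kHz

fs/2 = 24 kHz.
52 kHz mod fs = 4 kHz.
4 kHz ≤ fs/2 = 24 kHz, appears at 4 kHz.
36.5 kHz > fs/2 = 24 kHz, folds to fs − 36.5 kHz = 11.5 kHz.
175.5 kHz mod fs = 31.5 kHz.
31.5 kHz > fs/2 = 24 kHz, folds to fs − 31.5 kHz = 16.5 kHz.
84.5 kHz mod fs = 36.5 kHz.
36.5 kHz > fs/2 = 24 kHz, folds to fs − 36.5 kHz = 11.5 kHz.
36.5 kHz and 84.5 kHz both map to 11.5 kHz.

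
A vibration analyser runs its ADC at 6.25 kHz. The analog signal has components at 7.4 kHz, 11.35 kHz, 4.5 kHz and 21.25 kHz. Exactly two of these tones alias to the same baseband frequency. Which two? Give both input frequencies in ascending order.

7.4 kHz, 11.35 kHz

fs/2 = 3.125 kHz.
7.4 kHz mod fs = 1.15 kHz.
1.15 kHz ≤ fs/2 = 3.125 kHz, appears at 1.15 kHz.
11.35 kHz mod fs = 5.1 kHz.
5.1 kHz > fs/2 = 3.125 kHz, folds to fs − 5.1 kHz = 1.15 kHz.
4.5 kHz > fs/2 = 3.125 kHz, folds to fs − 4.5 kHz = 1.75 kHz.
21.25 kHz mod fs = 2.5 kHz.
2.5 kHz ≤ fs/2 = 3.125 kHz, appears at 2.5 kHz.
7.4 kHz and 11.35 kHz both map to 1.15 kHz.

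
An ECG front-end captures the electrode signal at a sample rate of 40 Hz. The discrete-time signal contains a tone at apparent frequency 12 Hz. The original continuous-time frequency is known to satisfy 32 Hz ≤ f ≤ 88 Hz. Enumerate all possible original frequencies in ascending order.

Frequencies that alias to 12 Hz are k·fs ± 12 Hz for integer k ≥ 0.
k=0: 12 Hz.
k=1: 28 Hz, 52 Hz.
k=2: 68 Hz, 92 Hz.
k=3: 108 Hz, 132 Hz.
Within [32 Hz, 88 Hz]: 52 Hz, 68 Hz.

52 Hz, 68 Hz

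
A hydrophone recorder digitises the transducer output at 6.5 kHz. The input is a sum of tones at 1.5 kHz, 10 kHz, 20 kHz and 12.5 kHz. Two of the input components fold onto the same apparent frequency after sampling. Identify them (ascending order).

12.5 kHz, 20 kHz

fs/2 = 3.25 kHz.
1.5 kHz ≤ fs/2 = 3.25 kHz, passes unchanged.
10 kHz mod fs = 3.5 kHz.
3.5 kHz > fs/2 = 3.25 kHz, folds to fs − 3.5 kHz = 3 kHz.
20 kHz mod fs = 0.5 kHz.
0.5 kHz ≤ fs/2 = 3.25 kHz, appears at 0.5 kHz.
12.5 kHz mod fs = 6 kHz.
6 kHz > fs/2 = 3.25 kHz, folds to fs − 6 kHz = 0.5 kHz.
12.5 kHz and 20 kHz both map to 0.5 kHz.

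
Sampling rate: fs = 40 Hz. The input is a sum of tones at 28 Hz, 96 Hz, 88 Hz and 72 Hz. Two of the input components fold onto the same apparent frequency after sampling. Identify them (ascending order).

72 Hz, 88 Hz

fs/2 = 20 Hz.
28 Hz > fs/2 = 20 Hz, folds to fs − 28 Hz = 12 Hz.
96 Hz mod fs = 16 Hz.
16 Hz ≤ fs/2 = 20 Hz, appears at 16 Hz.
88 Hz mod fs = 8 Hz.
8 Hz ≤ fs/2 = 20 Hz, appears at 8 Hz.
72 Hz mod fs = 32 Hz.
32 Hz > fs/2 = 20 Hz, folds to fs − 32 Hz = 8 Hz.
72 Hz and 88 Hz both map to 8 Hz.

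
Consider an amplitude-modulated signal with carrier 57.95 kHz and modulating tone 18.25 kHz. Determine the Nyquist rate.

AM sidebands sit at fc ± fm = 39.7 kHz and 76.2 kHz.
Highest-frequency component: 76.2 kHz.
Nyquist rate = 2 × 76.2 kHz = 152.4 kHz.

152.4 kHz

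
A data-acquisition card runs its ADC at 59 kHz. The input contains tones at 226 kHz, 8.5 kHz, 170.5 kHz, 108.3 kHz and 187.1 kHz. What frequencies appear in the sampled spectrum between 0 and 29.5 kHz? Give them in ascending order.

6.5 kHz, 8.5 kHz, 9.7 kHz, 10 kHz, 10.1 kHz

fs/2 = 29.5 kHz.
226 kHz mod fs = 49 kHz.
49 kHz > fs/2 = 29.5 kHz, folds to fs − 49 kHz = 10 kHz.
8.5 kHz ≤ fs/2 = 29.5 kHz, passes unchanged.
170.5 kHz mod fs = 52.5 kHz.
52.5 kHz > fs/2 = 29.5 kHz, folds to fs − 52.5 kHz = 6.5 kHz.
108.3 kHz mod fs = 49.3 kHz.
49.3 kHz > fs/2 = 29.5 kHz, folds to fs − 49.3 kHz = 9.7 kHz.
187.1 kHz mod fs = 10.1 kHz.
10.1 kHz ≤ fs/2 = 29.5 kHz, appears at 10.1 kHz.
Distinct values: {6.5 kHz, 8.5 kHz, 9.7 kHz, 10 kHz, 10.1 kHz}.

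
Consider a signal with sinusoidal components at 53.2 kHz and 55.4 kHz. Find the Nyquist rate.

Highest-frequency component: 55.4 kHz.
Nyquist rate = 2 × 55.4 kHz = 110.8 kHz.

110.8 kHz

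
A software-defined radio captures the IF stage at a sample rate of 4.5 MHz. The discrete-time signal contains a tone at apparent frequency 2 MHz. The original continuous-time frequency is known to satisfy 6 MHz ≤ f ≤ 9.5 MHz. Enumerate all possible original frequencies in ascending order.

6.5 MHz, 7 MHz

Frequencies that alias to 2 MHz are k·fs ± 2 MHz for integer k ≥ 0.
k=0: 2 MHz.
k=1: 2.5 MHz, 6.5 MHz.
k=2: 7 MHz, 11 MHz.
k=3: 11.5 MHz, 15.5 MHz.
Within [6 MHz, 9.5 MHz]: 6.5 MHz, 7 MHz.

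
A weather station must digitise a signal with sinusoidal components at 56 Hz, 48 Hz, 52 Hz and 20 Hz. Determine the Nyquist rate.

112 Hz

Highest-frequency component: 56 Hz.
Nyquist rate = 2 × 56 Hz = 112 Hz.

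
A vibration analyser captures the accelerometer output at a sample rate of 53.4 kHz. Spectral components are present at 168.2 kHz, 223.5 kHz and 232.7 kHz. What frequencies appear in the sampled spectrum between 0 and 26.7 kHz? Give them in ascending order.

8 kHz, 9.9 kHz, 19.1 kHz

fs/2 = 26.7 kHz.
168.2 kHz mod fs = 8 kHz.
8 kHz ≤ fs/2 = 26.7 kHz, appears at 8 kHz.
223.5 kHz mod fs = 9.9 kHz.
9.9 kHz ≤ fs/2 = 26.7 kHz, appears at 9.9 kHz.
232.7 kHz mod fs = 19.1 kHz.
19.1 kHz ≤ fs/2 = 26.7 kHz, appears at 19.1 kHz.
Distinct values: {8 kHz, 9.9 kHz, 19.1 kHz}.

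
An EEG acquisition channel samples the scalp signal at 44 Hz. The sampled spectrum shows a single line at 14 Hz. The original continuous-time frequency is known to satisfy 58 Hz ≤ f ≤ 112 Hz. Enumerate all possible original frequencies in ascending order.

58 Hz, 74 Hz, 102 Hz

Frequencies that alias to 14 Hz are k·fs ± 14 Hz for integer k ≥ 0.
k=0: 14 Hz.
k=1: 30 Hz, 58 Hz.
k=2: 74 Hz, 102 Hz.
k=3: 118 Hz, 146 Hz.
Within [58 Hz, 112 Hz]: 58 Hz, 74 Hz, 102 Hz.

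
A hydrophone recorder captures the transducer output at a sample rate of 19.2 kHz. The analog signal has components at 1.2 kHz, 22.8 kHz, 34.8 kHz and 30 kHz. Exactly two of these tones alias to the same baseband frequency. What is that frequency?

3.6 kHz

fs/2 = 9.6 kHz.
1.2 kHz ≤ fs/2 = 9.6 kHz, passes unchanged.
22.8 kHz mod fs = 3.6 kHz.
3.6 kHz ≤ fs/2 = 9.6 kHz, appears at 3.6 kHz.
34.8 kHz mod fs = 15.6 kHz.
15.6 kHz > fs/2 = 9.6 kHz, folds to fs − 15.6 kHz = 3.6 kHz.
30 kHz mod fs = 10.8 kHz.
10.8 kHz > fs/2 = 9.6 kHz, folds to fs − 10.8 kHz = 8.4 kHz.
22.8 kHz and 34.8 kHz both map to 3.6 kHz.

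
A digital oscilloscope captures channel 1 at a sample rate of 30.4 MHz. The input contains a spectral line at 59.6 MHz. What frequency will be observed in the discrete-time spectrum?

1.2 MHz

59.6 MHz mod fs = 29.2 MHz.
29.2 MHz > fs/2 = 15.2 MHz, folds to fs − 29.2 MHz = 1.2 MHz.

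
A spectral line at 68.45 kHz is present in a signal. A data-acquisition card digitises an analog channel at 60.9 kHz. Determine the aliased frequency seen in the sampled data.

7.55 kHz

68.45 kHz mod fs = 7.55 kHz.
7.55 kHz ≤ fs/2 = 30.45 kHz, appears at 7.55 kHz.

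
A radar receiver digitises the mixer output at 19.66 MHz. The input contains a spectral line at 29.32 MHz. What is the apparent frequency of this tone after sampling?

9.66 MHz

29.32 MHz mod fs = 9.66 MHz.
9.66 MHz ≤ fs/2 = 9.83 MHz, appears at 9.66 MHz.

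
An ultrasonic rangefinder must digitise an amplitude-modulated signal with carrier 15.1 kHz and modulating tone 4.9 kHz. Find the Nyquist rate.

AM sidebands sit at fc ± fm = 10.2 kHz and 20 kHz.
Highest-frequency component: 20 kHz.
Nyquist rate = 2 × 20 kHz = 40 kHz.

40 kHz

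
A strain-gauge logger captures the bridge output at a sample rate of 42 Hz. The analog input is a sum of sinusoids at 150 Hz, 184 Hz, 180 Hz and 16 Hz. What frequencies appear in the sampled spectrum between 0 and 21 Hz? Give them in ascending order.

fs/2 = 21 Hz.
150 Hz mod fs = 24 Hz.
24 Hz > fs/2 = 21 Hz, folds to fs − 24 Hz = 18 Hz.
184 Hz mod fs = 16 Hz.
16 Hz ≤ fs/2 = 21 Hz, appears at 16 Hz.
180 Hz mod fs = 12 Hz.
12 Hz ≤ fs/2 = 21 Hz, appears at 12 Hz.
16 Hz ≤ fs/2 = 21 Hz, passes unchanged.
Distinct values: {12 Hz, 16 Hz, 18 Hz}.

12 Hz, 16 Hz, 18 Hz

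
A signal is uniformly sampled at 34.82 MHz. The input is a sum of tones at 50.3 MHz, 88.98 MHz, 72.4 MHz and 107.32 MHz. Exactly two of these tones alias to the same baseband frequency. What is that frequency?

15.48 MHz

fs/2 = 17.41 MHz.
50.3 MHz mod fs = 15.48 MHz.
15.48 MHz ≤ fs/2 = 17.41 MHz, appears at 15.48 MHz.
88.98 MHz mod fs = 19.34 MHz.
19.34 MHz > fs/2 = 17.41 MHz, folds to fs − 19.34 MHz = 15.48 MHz.
72.4 MHz mod fs = 2.76 MHz.
2.76 MHz ≤ fs/2 = 17.41 MHz, appears at 2.76 MHz.
107.32 MHz mod fs = 2.86 MHz.
2.86 MHz ≤ fs/2 = 17.41 MHz, appears at 2.86 MHz.
50.3 MHz and 88.98 MHz both map to 15.48 MHz.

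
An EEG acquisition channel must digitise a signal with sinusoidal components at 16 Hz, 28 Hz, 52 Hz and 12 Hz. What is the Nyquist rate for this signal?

104 Hz

Highest-frequency component: 52 Hz.
Nyquist rate = 2 × 52 Hz = 104 Hz.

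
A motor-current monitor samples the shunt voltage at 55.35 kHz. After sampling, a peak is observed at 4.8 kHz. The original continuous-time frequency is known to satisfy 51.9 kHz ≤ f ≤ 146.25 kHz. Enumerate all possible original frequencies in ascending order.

Frequencies that alias to 4.8 kHz are k·fs ± 4.8 kHz for integer k ≥ 0.
k=0: 4.8 kHz.
k=1: 50.55 kHz, 60.15 kHz.
k=2: 105.9 kHz, 115.5 kHz.
k=3: 161.25 kHz, 170.85 kHz.
Within [51.9 kHz, 146.25 kHz]: 60.15 kHz, 105.9 kHz, 115.5 kHz.

60.15 kHz, 105.9 kHz, 115.5 kHz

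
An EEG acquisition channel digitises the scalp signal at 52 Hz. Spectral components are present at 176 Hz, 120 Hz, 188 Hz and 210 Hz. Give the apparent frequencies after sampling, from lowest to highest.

2 Hz, 16 Hz, 20 Hz

fs/2 = 26 Hz.
176 Hz mod fs = 20 Hz.
20 Hz ≤ fs/2 = 26 Hz, appears at 20 Hz.
120 Hz mod fs = 16 Hz.
16 Hz ≤ fs/2 = 26 Hz, appears at 16 Hz.
188 Hz mod fs = 32 Hz.
32 Hz > fs/2 = 26 Hz, folds to fs − 32 Hz = 20 Hz.
210 Hz mod fs = 2 Hz.
2 Hz ≤ fs/2 = 26 Hz, appears at 2 Hz.
Distinct values: {2 Hz, 16 Hz, 20 Hz}.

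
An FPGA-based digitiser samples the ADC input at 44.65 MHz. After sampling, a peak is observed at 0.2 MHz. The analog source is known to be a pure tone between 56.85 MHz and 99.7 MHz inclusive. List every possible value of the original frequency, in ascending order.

89.1 MHz, 89.5 MHz

Frequencies that alias to 0.2 MHz are k·fs ± 0.2 MHz for integer k ≥ 0.
k=0: 0.2 MHz.
k=1: 44.45 MHz, 44.85 MHz.
k=2: 89.1 MHz, 89.5 MHz.
k=3: 133.75 MHz, 134.15 MHz.
Within [56.85 MHz, 99.7 MHz]: 89.1 MHz, 89.5 MHz.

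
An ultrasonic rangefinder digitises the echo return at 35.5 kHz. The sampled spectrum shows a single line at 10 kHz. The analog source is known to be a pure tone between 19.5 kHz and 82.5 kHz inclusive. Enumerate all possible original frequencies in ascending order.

25.5 kHz, 45.5 kHz, 61 kHz, 81 kHz

Frequencies that alias to 10 kHz are k·fs ± 10 kHz for integer k ≥ 0.
k=0: 10 kHz.
k=1: 25.5 kHz, 45.5 kHz.
k=2: 61 kHz, 81 kHz.
k=3: 96.5 kHz, 116.5 kHz.
Within [19.5 kHz, 82.5 kHz]: 25.5 kHz, 45.5 kHz, 61 kHz, 81 kHz.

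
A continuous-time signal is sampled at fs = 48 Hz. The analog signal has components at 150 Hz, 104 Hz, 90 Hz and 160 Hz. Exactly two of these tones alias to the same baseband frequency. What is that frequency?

fs/2 = 24 Hz.
150 Hz mod fs = 6 Hz.
6 Hz ≤ fs/2 = 24 Hz, appears at 6 Hz.
104 Hz mod fs = 8 Hz.
8 Hz ≤ fs/2 = 24 Hz, appears at 8 Hz.
90 Hz mod fs = 42 Hz.
42 Hz > fs/2 = 24 Hz, folds to fs − 42 Hz = 6 Hz.
160 Hz mod fs = 16 Hz.
16 Hz ≤ fs/2 = 24 Hz, appears at 16 Hz.
90 Hz and 150 Hz both map to 6 Hz.

6 Hz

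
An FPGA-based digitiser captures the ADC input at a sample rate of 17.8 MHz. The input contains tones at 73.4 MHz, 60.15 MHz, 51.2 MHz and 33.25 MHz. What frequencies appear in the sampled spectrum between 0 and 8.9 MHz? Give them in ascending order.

fs/2 = 8.9 MHz.
73.4 MHz mod fs = 2.2 MHz.
2.2 MHz ≤ fs/2 = 8.9 MHz, appears at 2.2 MHz.
60.15 MHz mod fs = 6.75 MHz.
6.75 MHz ≤ fs/2 = 8.9 MHz, appears at 6.75 MHz.
51.2 MHz mod fs = 15.6 MHz.
15.6 MHz > fs/2 = 8.9 MHz, folds to fs − 15.6 MHz = 2.2 MHz.
33.25 MHz mod fs = 15.45 MHz.
15.45 MHz > fs/2 = 8.9 MHz, folds to fs − 15.45 MHz = 2.35 MHz.
Distinct values: {2.2 MHz, 2.35 MHz, 6.75 MHz}.

2.2 MHz, 2.35 MHz, 6.75 MHz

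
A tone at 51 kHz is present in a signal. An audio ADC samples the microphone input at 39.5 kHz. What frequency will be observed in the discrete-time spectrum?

51 kHz mod fs = 11.5 kHz.
11.5 kHz ≤ fs/2 = 19.75 kHz, appears at 11.5 kHz.

11.5 kHz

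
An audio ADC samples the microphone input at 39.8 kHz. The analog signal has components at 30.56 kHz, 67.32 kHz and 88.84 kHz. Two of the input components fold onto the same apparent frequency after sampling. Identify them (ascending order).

fs/2 = 19.9 kHz.
30.56 kHz > fs/2 = 19.9 kHz, folds to fs − 30.56 kHz = 9.24 kHz.
67.32 kHz mod fs = 27.52 kHz.
27.52 kHz > fs/2 = 19.9 kHz, folds to fs − 27.52 kHz = 12.28 kHz.
88.84 kHz mod fs = 9.24 kHz.
9.24 kHz ≤ fs/2 = 19.9 kHz, appears at 9.24 kHz.
30.56 kHz and 88.84 kHz both map to 9.24 kHz.

30.56 kHz, 88.84 kHz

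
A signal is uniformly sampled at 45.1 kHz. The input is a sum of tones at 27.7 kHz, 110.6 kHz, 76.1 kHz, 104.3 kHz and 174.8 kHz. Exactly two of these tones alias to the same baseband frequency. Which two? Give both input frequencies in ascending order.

fs/2 = 22.55 kHz.
27.7 kHz > fs/2 = 22.55 kHz, folds to fs − 27.7 kHz = 17.4 kHz.
110.6 kHz mod fs = 20.4 kHz.
20.4 kHz ≤ fs/2 = 22.55 kHz, appears at 20.4 kHz.
76.1 kHz mod fs = 31 kHz.
31 kHz > fs/2 = 22.55 kHz, folds to fs − 31 kHz = 14.1 kHz.
104.3 kHz mod fs = 14.1 kHz.
14.1 kHz ≤ fs/2 = 22.55 kHz, appears at 14.1 kHz.
174.8 kHz mod fs = 39.5 kHz.
39.5 kHz > fs/2 = 22.55 kHz, folds to fs − 39.5 kHz = 5.6 kHz.
76.1 kHz and 104.3 kHz both map to 14.1 kHz.

76.1 kHz, 104.3 kHz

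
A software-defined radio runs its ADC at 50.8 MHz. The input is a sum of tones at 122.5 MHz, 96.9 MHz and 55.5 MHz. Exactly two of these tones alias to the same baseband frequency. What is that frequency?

4.7 MHz

fs/2 = 25.4 MHz.
122.5 MHz mod fs = 20.9 MHz.
20.9 MHz ≤ fs/2 = 25.4 MHz, appears at 20.9 MHz.
96.9 MHz mod fs = 46.1 MHz.
46.1 MHz > fs/2 = 25.4 MHz, folds to fs − 46.1 MHz = 4.7 MHz.
55.5 MHz mod fs = 4.7 MHz.
4.7 MHz ≤ fs/2 = 25.4 MHz, appears at 4.7 MHz.
55.5 MHz and 96.9 MHz both map to 4.7 MHz.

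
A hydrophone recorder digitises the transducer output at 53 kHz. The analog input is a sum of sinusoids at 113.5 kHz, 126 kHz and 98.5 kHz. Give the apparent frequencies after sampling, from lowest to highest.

fs/2 = 26.5 kHz.
113.5 kHz mod fs = 7.5 kHz.
7.5 kHz ≤ fs/2 = 26.5 kHz, appears at 7.5 kHz.
126 kHz mod fs = 20 kHz.
20 kHz ≤ fs/2 = 26.5 kHz, appears at 20 kHz.
98.5 kHz mod fs = 45.5 kHz.
45.5 kHz > fs/2 = 26.5 kHz, folds to fs − 45.5 kHz = 7.5 kHz.
Distinct values: {7.5 kHz, 20 kHz}.

7.5 kHz, 20 kHz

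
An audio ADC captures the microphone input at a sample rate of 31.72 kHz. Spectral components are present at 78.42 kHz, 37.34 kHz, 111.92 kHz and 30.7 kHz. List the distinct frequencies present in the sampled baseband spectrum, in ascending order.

fs/2 = 15.86 kHz.
78.42 kHz mod fs = 14.98 kHz.
14.98 kHz ≤ fs/2 = 15.86 kHz, appears at 14.98 kHz.
37.34 kHz mod fs = 5.62 kHz.
5.62 kHz ≤ fs/2 = 15.86 kHz, appears at 5.62 kHz.
111.92 kHz mod fs = 16.76 kHz.
16.76 kHz > fs/2 = 15.86 kHz, folds to fs − 16.76 kHz = 14.96 kHz.
30.7 kHz > fs/2 = 15.86 kHz, folds to fs − 30.7 kHz = 1.02 kHz.
Distinct values: {1.02 kHz, 5.62 kHz, 14.96 kHz, 14.98 kHz}.

1.02 kHz, 5.62 kHz, 14.96 kHz, 14.98 kHz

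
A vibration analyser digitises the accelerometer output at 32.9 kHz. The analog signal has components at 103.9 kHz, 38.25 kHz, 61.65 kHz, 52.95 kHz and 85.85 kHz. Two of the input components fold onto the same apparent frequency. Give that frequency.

fs/2 = 16.45 kHz.
103.9 kHz mod fs = 5.2 kHz.
5.2 kHz ≤ fs/2 = 16.45 kHz, appears at 5.2 kHz.
38.25 kHz mod fs = 5.35 kHz.
5.35 kHz ≤ fs/2 = 16.45 kHz, appears at 5.35 kHz.
61.65 kHz mod fs = 28.75 kHz.
28.75 kHz > fs/2 = 16.45 kHz, folds to fs − 28.75 kHz = 4.15 kHz.
52.95 kHz mod fs = 20.05 kHz.
20.05 kHz > fs/2 = 16.45 kHz, folds to fs − 20.05 kHz = 12.85 kHz.
85.85 kHz mod fs = 20.05 kHz.
20.05 kHz > fs/2 = 16.45 kHz, folds to fs − 20.05 kHz = 12.85 kHz.
52.95 kHz and 85.85 kHz both map to 12.85 kHz.

12.85 kHz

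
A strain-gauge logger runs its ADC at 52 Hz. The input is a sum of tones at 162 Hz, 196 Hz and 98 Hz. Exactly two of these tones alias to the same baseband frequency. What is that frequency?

6 Hz

fs/2 = 26 Hz.
162 Hz mod fs = 6 Hz.
6 Hz ≤ fs/2 = 26 Hz, appears at 6 Hz.
196 Hz mod fs = 40 Hz.
40 Hz > fs/2 = 26 Hz, folds to fs − 40 Hz = 12 Hz.
98 Hz mod fs = 46 Hz.
46 Hz > fs/2 = 26 Hz, folds to fs − 46 Hz = 6 Hz.
98 Hz and 162 Hz both map to 6 Hz.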